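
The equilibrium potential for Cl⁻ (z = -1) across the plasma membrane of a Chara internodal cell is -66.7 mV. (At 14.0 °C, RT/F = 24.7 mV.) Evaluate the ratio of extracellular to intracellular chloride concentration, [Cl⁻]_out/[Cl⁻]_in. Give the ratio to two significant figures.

15

ln([out]/[in]) = E·z/(24.7) = -66.7 × -1 / 24.7 = 2.7004
[out]/[in] = e^(2.7004) = 14.89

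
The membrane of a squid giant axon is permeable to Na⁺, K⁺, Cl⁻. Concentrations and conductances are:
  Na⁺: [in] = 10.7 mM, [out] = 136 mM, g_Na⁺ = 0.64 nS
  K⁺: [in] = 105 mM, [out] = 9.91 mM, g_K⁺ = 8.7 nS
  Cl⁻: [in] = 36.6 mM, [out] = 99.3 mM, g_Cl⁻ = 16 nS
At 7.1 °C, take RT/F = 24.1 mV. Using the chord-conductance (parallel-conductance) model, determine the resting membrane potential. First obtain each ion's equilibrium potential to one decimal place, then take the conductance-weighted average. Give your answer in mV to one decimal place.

E_Na⁺ = (24.1/1)·ln(136/10.7) = 61.3 mV
E_K⁺ = (24.1/1)·ln(9.91/105) = -56.9 mV
E_Cl⁻ = (24.1/-1)·ln(99.3/36.6) = -24.1 mV
Vm = (Σ gᵢEᵢ)/(Σ gᵢ) = (0.64·61.3 + 8.7·-56.9 + 16·-24.1) / (0.64 + 8.7 + 16)
= -841.40 / 25.34 = -33.20 mV

-33.2 mV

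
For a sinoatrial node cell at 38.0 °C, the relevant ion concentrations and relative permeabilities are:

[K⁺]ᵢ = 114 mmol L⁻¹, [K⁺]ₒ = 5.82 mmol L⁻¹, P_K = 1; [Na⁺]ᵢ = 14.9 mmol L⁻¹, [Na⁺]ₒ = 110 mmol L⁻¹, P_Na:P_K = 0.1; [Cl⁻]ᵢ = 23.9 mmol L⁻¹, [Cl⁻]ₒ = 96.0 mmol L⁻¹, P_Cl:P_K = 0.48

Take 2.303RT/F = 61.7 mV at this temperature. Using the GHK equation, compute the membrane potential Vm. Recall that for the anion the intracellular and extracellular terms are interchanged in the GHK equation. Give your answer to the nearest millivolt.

-47 mV

Vm = 61.7 · log₁₀[(Σ P·[cation]ₒ + Σ P·[anion]ᵢ) / (Σ P·[cation]ᵢ + Σ P·[anion]ₒ)]
Numerator = 1×5.82 + 0.1×110 + 0.48×23.9 = 28.29
Denominator = 1×114 + 0.1×14.9 + 0.48×96.0 = 161.6
Vm = 61.7 · log₁₀(0.17511) = 61.7 × (-0.7567) = -46.69 mV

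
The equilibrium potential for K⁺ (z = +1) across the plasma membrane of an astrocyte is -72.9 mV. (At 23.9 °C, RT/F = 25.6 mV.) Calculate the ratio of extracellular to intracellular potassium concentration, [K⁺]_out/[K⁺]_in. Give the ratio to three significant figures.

ln([out]/[in]) = E·z/(25.6) = -72.9 × 1 / 25.6 = -2.8477
[out]/[in] = e^(-2.8477) = 0.05798

0.0580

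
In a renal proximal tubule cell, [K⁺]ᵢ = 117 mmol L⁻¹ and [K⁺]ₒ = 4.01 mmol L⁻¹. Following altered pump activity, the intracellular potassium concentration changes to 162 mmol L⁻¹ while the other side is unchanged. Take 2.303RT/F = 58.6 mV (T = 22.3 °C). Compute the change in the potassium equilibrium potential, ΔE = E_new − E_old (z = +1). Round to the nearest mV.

E_old = (58.6/1)·log₁₀(4.01/117) = -85.85 mV
E_new = (58.6/1)·log₁₀(4.01/162) = -94.13 mV
ΔE = -94.13 − (-85.85) = -8.28 mV

-8 mV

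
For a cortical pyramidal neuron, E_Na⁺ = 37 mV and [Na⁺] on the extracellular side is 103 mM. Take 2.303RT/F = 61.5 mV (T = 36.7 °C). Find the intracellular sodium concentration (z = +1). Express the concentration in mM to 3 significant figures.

25.8 mM

Nernst: E = (61.5/1) · log₁₀([out]/[in]), so log₁₀([out]/[in]) = 37.0 × 1 / 61.5 = 0.6016.
[out]/[in] = 10^(0.6016) = 3.996.
[in] = 103 / 3.996 = 25.78 mM.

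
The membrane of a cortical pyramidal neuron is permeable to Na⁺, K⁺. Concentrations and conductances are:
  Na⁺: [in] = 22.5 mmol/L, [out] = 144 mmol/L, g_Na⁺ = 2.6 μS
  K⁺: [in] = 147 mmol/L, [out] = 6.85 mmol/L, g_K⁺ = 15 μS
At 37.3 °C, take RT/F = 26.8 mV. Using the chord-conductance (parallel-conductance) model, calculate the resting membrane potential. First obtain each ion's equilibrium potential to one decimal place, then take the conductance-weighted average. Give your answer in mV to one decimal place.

E_Na⁺ = (26.8/1)·ln(144/22.5) = 49.7 mV
E_K⁺ = (26.8/1)·ln(6.85/147) = -82.2 mV
Vm = (Σ gᵢEᵢ)/(Σ gᵢ) = (2.6·49.7 + 15·-82.2) / (2.6 + 15)
= -1103.78 / 17.6 = -62.71 mV

-62.7 mV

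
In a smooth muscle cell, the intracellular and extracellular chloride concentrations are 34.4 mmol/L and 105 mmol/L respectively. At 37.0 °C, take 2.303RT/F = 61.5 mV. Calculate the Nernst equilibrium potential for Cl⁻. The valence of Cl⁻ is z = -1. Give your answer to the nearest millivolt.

-30 mV

E = (61.5/z) · log₁₀([Cl⁻]_out/[Cl⁻]_in) with z = -1.
For an anion, dividing by z = -1 reverses the sign.
= (61.5/-1) · log₁₀(105/34.4) = -61.50 · log₁₀(3.052)
= -61.50 · (0.4846) = -29.80 mV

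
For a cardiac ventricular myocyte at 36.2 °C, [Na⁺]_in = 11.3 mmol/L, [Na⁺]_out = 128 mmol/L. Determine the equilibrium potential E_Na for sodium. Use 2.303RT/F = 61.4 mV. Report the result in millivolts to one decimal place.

64.7 mV

E = (61.4/z) · log₁₀([Na⁺]_out/[Na⁺]_in) with z = +1.
= (61.4/1) · log₁₀(128/11.3) = 61.40 · log₁₀(11.33)
= 61.40 · (1.0541) = 64.72 mV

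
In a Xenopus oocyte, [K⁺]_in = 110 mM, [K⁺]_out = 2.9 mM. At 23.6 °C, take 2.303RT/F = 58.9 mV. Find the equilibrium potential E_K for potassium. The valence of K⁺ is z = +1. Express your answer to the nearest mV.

-93 mV

E = (58.9/z) · log₁₀([K⁺]_out/[K⁺]_in) with z = +1.
= (58.9/1) · log₁₀(2.9/110) = 58.90 · log₁₀(0.02636)
= 58.90 · (-1.5790) = -93.00 mV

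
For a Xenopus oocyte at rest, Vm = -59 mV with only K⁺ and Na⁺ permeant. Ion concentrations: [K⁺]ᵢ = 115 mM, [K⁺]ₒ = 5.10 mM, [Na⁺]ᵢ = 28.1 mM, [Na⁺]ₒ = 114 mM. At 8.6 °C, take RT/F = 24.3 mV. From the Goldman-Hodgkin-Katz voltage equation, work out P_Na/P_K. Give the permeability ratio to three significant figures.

Let α = P_Na/P_K. GHK: Vm = 24.3·ln[(Kₒ + α·Naₒ)/(Kᵢ + α·Naᵢ)].
e^(Vm/24.3) = e^(-59.0/24.3) = 0.088215
So 0.088215·(Kᵢ + α·Naᵢ) = Kₒ + α·Naₒ → α = (0.088215·115.0 − 5.1) / (114.0 − 0.088215·28.1)
α = (10.14 − 5.1) / (114.0 − 2.479) = 5.045/111.5 = 0.04524

0.0452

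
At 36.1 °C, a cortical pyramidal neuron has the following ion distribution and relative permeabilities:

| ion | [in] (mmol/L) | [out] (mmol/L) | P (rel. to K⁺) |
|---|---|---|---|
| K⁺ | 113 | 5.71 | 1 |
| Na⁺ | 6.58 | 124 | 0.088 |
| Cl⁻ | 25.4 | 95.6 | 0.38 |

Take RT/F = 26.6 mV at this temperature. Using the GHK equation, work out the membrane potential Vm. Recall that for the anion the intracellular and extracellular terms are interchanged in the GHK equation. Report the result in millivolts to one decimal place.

-46.3 mV

Vm = 26.6 · ln[(Σ P·[cation]ₒ + Σ P·[anion]ᵢ) / (Σ P·[cation]ᵢ + Σ P·[anion]ₒ)]
Numerator = 1×5.71 + 0.088×124 + 0.38×25.4 = 26.27
Denominator = 1×113 + 0.088×6.58 + 0.38×95.6 = 149.9
Vm = 26.6 · ln(0.17527) = 26.6 × (-1.7414) = -46.32 mV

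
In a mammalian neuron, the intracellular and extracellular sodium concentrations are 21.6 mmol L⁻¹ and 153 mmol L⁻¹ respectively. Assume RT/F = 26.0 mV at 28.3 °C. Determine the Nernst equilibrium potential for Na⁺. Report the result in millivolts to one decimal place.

50.9 mV

E = (26.0/z) · ln([Na⁺]_out/[Na⁺]_in) with z = +1.
= (26.0/1) · ln(153/21.6) = 26.00 · ln(7.083)
= 26.00 · (1.9577) = 50.90 mV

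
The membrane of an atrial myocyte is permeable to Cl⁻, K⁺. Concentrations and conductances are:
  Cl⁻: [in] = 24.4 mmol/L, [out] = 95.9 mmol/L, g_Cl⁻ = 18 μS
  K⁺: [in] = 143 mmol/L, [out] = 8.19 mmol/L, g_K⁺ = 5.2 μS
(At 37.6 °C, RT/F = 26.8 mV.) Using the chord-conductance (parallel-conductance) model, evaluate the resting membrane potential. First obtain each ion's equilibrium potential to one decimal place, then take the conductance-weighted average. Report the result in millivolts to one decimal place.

E_Cl⁻ = (26.8/-1)·ln(95.9/24.4) = -36.7 mV
E_K⁺ = (26.8/1)·ln(8.19/143) = -76.6 mV
Vm = (Σ gᵢEᵢ)/(Σ gᵢ) = (18·-36.7 + 5.2·-76.6) / (18 + 5.2)
= -1058.92 / 23.2 = -45.64 mV

-45.6 mV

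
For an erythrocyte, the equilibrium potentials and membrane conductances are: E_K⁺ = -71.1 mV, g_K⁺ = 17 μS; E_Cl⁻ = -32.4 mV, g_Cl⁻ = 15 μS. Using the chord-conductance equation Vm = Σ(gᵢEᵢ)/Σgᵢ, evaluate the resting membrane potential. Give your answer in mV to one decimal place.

Σ gᵢEᵢ = 17·(-71.1) + 15·(-32.4) = -1694.70
Σ gᵢ = 17 + 15 = 32
Vm = -1694.70 / 32 = -52.96 mV

-53.0 mV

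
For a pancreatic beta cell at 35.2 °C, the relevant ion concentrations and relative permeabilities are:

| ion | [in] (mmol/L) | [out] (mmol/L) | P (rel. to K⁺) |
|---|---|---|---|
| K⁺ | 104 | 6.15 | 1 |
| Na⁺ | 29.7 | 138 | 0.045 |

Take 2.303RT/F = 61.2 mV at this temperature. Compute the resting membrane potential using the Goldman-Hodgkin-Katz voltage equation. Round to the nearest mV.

-57 mV

Vm = 61.2 · log₁₀[(Σ P·[cation]ₒ + Σ P·[anion]ᵢ) / (Σ P·[cation]ᵢ + Σ P·[anion]ₒ)]
Numerator = 1×6.15 + 0.045×138 = 12.36
Denominator = 1×104 + 0.045×29.7 = 105.3
Vm = 61.2 · log₁₀(0.11734) = 61.2 × (-0.9306) = -56.95 mV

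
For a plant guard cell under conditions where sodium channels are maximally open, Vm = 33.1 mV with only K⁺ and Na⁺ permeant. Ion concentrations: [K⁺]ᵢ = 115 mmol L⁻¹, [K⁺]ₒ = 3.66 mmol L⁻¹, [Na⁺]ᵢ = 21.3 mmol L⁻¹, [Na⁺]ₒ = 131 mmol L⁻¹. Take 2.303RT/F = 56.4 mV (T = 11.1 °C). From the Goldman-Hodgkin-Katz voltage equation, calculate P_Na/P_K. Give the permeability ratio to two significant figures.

9.0

Let α = P_Na/P_K. GHK: Vm = 56.4·log₁₀[(Kₒ + α·Naₒ)/(Kᵢ + α·Naᵢ)].
10^(Vm/56.4) = 10^(33.1/56.4) = 3.8626
So 3.8626·(Kᵢ + α·Naᵢ) = Kₒ + α·Naₒ → α = (3.8626·115.0 − 3.66) / (131.0 − 3.8626·21.3)
α = (444.2 − 3.66) / (131.0 − 82.27) = 440.5/48.73 = 9.041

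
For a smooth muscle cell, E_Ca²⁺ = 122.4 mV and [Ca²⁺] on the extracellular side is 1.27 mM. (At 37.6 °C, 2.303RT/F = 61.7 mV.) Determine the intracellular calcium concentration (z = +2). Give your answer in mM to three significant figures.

Nernst: E = (61.7/2) · log₁₀([out]/[in]), so log₁₀([out]/[in]) = 122.4 × 2 / 61.7 = 3.9676.
[out]/[in] = 10^(3.9676) = 9281.
[in] = 1.27 / 9281 = 0.0001368 mM.

0.000137 mM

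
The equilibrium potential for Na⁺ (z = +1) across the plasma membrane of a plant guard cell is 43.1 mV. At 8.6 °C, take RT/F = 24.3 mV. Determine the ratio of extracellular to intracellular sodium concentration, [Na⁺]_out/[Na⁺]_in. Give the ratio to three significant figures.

ln([out]/[in]) = E·z/(24.3) = 43.1 × 1 / 24.3 = 1.7737
[out]/[in] = e^(1.7737) = 5.892

5.89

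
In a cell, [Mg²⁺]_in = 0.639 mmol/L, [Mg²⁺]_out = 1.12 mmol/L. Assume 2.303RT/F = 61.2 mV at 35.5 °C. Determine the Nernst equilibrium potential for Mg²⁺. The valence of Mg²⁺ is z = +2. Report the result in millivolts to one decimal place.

E = (61.2/z) · log₁₀([Mg²⁺]_out/[Mg²⁺]_in) with z = +2.
= (61.2/2) · log₁₀(1.12/0.639) = 30.60 · log₁₀(1.753)
= 30.60 · (0.2437) = 7.46 mV

7.5 mV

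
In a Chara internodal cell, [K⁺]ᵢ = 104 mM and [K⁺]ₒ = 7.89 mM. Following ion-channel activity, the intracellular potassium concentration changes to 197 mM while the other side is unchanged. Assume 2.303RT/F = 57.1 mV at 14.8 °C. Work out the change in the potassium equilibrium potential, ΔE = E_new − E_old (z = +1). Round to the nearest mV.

-16 mV

E_old = (57.1/1)·log₁₀(7.89/104) = -63.95 mV
E_new = (57.1/1)·log₁₀(7.89/197) = -79.79 mV
ΔE = -79.79 − (-63.95) = -15.84 mV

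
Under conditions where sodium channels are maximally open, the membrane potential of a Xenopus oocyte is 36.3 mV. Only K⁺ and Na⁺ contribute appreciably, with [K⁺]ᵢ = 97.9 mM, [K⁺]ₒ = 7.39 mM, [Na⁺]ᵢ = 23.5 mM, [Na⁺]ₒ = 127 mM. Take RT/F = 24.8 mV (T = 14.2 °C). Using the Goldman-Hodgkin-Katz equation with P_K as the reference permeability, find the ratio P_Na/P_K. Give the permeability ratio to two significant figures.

Let α = P_Na/P_K. GHK: Vm = 24.8·ln[(Kₒ + α·Naₒ)/(Kᵢ + α·Naᵢ)].
e^(Vm/24.8) = e^(36.3/24.8) = 4.322
So 4.322·(Kᵢ + α·Naᵢ) = Kₒ + α·Naₒ → α = (4.322·97.9 − 7.39) / (127.0 − 4.322·23.5)
α = (423.1 − 7.39) / (127.0 − 101.6) = 415.7/25.43 = 16.35

16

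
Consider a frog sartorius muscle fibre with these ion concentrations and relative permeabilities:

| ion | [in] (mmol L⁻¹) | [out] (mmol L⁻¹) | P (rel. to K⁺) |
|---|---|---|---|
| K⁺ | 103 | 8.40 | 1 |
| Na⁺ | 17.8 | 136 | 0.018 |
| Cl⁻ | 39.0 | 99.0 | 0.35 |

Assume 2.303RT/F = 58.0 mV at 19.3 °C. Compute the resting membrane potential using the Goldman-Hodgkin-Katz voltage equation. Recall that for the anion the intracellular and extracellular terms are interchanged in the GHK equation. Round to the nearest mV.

Vm = 58.0 · log₁₀[(Σ P·[cation]ₒ + Σ P·[anion]ᵢ) / (Σ P·[cation]ᵢ + Σ P·[anion]ₒ)]
Numerator = 1×8.40 + 0.018×136 + 0.35×39.0 = 24.5
Denominator = 1×103 + 0.018×17.8 + 0.35×99.0 = 138
Vm = 58.0 · log₁₀(0.17756) = 58.0 × (-0.7507) = -43.54 mV

-44 mV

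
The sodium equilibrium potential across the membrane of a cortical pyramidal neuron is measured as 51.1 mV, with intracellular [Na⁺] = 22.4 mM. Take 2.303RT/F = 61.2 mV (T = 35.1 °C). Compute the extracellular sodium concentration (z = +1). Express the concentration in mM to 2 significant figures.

150 mM

Nernst: E = (61.2/1) · log₁₀([out]/[in]), so log₁₀([out]/[in]) = 51.1 × 1 / 61.2 = 0.8350.
[out]/[in] = 10^(0.8350) = 6.839.
[out] = 6.839 × 22.4 = 153.2 mM.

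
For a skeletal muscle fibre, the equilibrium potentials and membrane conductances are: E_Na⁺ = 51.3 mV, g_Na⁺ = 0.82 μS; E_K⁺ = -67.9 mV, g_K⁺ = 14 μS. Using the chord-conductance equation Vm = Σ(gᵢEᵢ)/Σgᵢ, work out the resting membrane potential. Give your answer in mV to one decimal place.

-61.3 mV

Σ gᵢEᵢ = 0.82·(51.3) + 14·(-67.9) = -908.53
Σ gᵢ = 0.82 + 14 = 14.82
Vm = -908.53 / 14.82 = -61.30 mV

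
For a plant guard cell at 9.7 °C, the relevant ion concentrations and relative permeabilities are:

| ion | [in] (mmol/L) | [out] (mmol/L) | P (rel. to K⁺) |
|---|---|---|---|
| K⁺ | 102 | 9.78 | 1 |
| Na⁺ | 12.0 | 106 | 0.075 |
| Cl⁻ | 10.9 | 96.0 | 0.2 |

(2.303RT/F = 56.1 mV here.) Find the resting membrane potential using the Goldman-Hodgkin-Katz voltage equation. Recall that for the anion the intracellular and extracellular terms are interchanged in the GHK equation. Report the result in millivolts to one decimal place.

Vm = 56.1 · log₁₀[(Σ P·[cation]ₒ + Σ P·[anion]ᵢ) / (Σ P·[cation]ᵢ + Σ P·[anion]ₒ)]
Numerator = 1×9.78 + 0.075×106 + 0.2×10.9 = 19.91
Denominator = 1×102 + 0.075×12.0 + 0.2×96.0 = 122.1
Vm = 56.1 · log₁₀(0.16306) = 56.1 × (-0.7876) = -44.19 mV

-44.2 mV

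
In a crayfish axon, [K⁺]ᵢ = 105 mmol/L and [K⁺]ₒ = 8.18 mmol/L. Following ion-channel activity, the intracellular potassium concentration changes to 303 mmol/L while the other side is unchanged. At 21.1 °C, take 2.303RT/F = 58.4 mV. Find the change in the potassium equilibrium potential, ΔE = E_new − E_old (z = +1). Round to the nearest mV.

-27 mV

E_old = (58.4/1)·log₁₀(8.18/105) = -64.73 mV
E_new = (58.4/1)·log₁₀(8.18/303) = -91.61 mV
ΔE = -91.61 − (-64.73) = -26.88 mV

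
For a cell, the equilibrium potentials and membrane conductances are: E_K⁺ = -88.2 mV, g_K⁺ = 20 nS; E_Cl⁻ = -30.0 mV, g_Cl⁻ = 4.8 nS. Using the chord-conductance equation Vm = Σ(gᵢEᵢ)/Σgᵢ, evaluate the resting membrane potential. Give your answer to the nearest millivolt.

-77 mV

Σ gᵢEᵢ = 20·(-88.2) + 4.8·(-30.0) = -1908.00
Σ gᵢ = 20 + 4.8 = 24.8
Vm = -1908.00 / 24.8 = -76.94 mV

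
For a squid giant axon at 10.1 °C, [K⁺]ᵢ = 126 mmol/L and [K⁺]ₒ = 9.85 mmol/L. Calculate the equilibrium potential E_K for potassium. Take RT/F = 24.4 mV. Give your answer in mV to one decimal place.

-62.2 mV

E = (24.4/z) · ln([K⁺]_out/[K⁺]_in) with z = +1.
= (24.4/1) · ln(9.85/126) = 24.40 · ln(0.07817)
= 24.40 · (-2.5488) = -62.19 mV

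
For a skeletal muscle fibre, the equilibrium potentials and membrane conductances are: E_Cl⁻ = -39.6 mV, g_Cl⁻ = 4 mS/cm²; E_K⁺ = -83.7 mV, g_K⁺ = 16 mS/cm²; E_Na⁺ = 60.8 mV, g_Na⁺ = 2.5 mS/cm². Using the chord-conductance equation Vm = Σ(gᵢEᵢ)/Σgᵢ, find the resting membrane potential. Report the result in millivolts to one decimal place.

-59.8 mV

Σ gᵢEᵢ = 4·(-39.6) + 16·(-83.7) + 2.5·(60.8) = -1345.60
Σ gᵢ = 4 + 16 + 2.5 = 22.5
Vm = -1345.60 / 22.5 = -59.80 mV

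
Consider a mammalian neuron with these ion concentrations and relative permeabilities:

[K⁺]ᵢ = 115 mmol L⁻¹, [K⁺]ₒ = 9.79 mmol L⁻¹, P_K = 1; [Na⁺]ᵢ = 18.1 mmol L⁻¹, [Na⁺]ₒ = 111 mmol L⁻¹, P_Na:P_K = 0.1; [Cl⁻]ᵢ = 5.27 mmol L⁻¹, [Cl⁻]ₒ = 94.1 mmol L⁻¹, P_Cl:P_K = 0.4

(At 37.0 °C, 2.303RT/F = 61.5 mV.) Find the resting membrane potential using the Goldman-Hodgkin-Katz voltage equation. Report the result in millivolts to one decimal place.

Vm = 61.5 · log₁₀[(Σ P·[cation]ₒ + Σ P·[anion]ᵢ) / (Σ P·[cation]ᵢ + Σ P·[anion]ₒ)]
Numerator = 1×9.79 + 0.1×111 + 0.4×5.27 = 23
Denominator = 1×115 + 0.1×18.1 + 0.4×94.1 = 154.4
Vm = 61.5 · log₁₀(0.1489) = 61.5 × (-0.8271) = -50.87 mV

-50.9 mV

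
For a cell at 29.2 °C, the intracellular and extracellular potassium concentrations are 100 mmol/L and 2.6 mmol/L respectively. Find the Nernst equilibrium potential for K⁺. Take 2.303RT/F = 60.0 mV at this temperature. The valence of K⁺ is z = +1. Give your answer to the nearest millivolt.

E = (60.0/z) · log₁₀([K⁺]_out/[K⁺]_in) with z = +1.
= (60.0/1) · log₁₀(2.6/100) = 60.00 · log₁₀(0.026)
= 60.00 · (-1.5850) = -95.10 mV

-95 mV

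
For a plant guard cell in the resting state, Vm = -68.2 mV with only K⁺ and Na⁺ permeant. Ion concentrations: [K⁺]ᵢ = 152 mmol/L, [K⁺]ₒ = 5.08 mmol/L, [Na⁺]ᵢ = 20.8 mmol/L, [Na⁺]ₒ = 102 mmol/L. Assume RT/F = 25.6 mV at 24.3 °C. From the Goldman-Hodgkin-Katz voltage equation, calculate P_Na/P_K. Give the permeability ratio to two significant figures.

0.055

Let α = P_Na/P_K. GHK: Vm = 25.6·ln[(Kₒ + α·Naₒ)/(Kᵢ + α·Naᵢ)].
e^(Vm/25.6) = e^(-68.2/25.6) = 0.069665
So 0.069665·(Kᵢ + α·Naᵢ) = Kₒ + α·Naₒ → α = (0.069665·152.0 − 5.08) / (102.0 − 0.069665·20.8)
α = (10.59 − 5.08) / (102.0 − 1.449) = 5.509/100.6 = 0.05479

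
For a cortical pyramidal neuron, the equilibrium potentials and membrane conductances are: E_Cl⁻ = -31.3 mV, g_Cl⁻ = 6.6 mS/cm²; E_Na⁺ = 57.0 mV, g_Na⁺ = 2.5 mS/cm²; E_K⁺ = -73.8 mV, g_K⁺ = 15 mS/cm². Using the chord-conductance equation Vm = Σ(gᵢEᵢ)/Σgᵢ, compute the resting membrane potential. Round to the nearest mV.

Σ gᵢEᵢ = 6.6·(-31.3) + 2.5·(57.0) + 15·(-73.8) = -1171.08
Σ gᵢ = 6.6 + 2.5 + 15 = 24.1
Vm = -1171.08 / 24.1 = -48.59 mV

-49 mV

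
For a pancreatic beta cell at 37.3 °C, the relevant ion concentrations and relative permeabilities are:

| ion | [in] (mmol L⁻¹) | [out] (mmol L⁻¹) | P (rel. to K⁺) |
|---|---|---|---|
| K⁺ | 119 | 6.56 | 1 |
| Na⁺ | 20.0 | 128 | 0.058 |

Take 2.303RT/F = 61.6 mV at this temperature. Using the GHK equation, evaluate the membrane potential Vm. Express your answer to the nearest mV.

-58 mV

Vm = 61.6 · log₁₀[(Σ P·[cation]ₒ + Σ P·[anion]ᵢ) / (Σ P·[cation]ᵢ + Σ P·[anion]ₒ)]
Numerator = 1×6.56 + 0.058×128 = 13.98
Denominator = 1×119 + 0.058×20.0 = 120.2
Vm = 61.6 · log₁₀(0.11638) = 61.6 × (-0.9341) = -57.54 mV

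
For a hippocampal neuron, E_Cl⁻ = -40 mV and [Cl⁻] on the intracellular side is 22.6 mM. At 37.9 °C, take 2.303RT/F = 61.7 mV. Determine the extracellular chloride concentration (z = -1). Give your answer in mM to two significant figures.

Nernst: E = (61.7/-1) · log₁₀([out]/[in]), so log₁₀([out]/[in]) = -40.0 × -1 / 61.7 = 0.6483.
[out]/[in] = 10^(0.6483) = 4.449.
[out] = 4.449 × 22.6 = 100.6 mM.

100 mM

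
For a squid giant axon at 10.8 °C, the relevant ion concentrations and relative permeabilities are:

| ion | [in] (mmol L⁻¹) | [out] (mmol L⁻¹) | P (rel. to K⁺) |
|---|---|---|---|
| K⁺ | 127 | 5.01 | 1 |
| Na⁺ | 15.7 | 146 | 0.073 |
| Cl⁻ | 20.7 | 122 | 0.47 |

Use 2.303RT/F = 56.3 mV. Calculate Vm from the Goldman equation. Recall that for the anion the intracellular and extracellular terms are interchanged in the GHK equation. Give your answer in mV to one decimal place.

-48.6 mV

Vm = 56.3 · log₁₀[(Σ P·[cation]ₒ + Σ P·[anion]ᵢ) / (Σ P·[cation]ᵢ + Σ P·[anion]ₒ)]
Numerator = 1×5.01 + 0.073×146 + 0.47×20.7 = 25.4
Denominator = 1×127 + 0.073×15.7 + 0.47×122 = 185.5
Vm = 56.3 · log₁₀(0.13692) = 56.3 × (-0.8635) = -48.62 mV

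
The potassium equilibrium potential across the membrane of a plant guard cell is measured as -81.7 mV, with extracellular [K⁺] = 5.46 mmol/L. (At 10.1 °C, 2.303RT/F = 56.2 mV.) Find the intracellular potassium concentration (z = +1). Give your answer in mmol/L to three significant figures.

155 mmol/L

Nernst: E = (56.2/1) · log₁₀([out]/[in]), so log₁₀([out]/[in]) = -81.7 × 1 / 56.2 = -1.4537.
[out]/[in] = 10^(-1.4537) = 0.03518.
[in] = 5.46 / 0.03518 = 155.2 mmol/L.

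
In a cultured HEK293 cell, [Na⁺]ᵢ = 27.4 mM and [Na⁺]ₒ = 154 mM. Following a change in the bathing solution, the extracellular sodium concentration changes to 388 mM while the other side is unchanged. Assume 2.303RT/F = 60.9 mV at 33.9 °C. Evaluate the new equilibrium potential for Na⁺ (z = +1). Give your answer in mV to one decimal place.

70.1 mV

After the shift: [Na⁺]_out = 388, [Na⁺]_in = 27.4 mM.
E_new = (60.9/1)·log₁₀(388/27.4) = 60.90 · (1.1511) = 70.10 mV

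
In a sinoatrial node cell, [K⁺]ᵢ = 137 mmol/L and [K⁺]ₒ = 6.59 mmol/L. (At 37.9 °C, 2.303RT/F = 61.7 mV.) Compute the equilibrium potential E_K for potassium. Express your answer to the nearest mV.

-81 mV

E = (61.7/z) · log₁₀([K⁺]_out/[K⁺]_in) with z = +1.
= (61.7/1) · log₁₀(6.59/137) = 61.70 · log₁₀(0.0481)
= 61.70 · (-1.3178) = -81.31 mV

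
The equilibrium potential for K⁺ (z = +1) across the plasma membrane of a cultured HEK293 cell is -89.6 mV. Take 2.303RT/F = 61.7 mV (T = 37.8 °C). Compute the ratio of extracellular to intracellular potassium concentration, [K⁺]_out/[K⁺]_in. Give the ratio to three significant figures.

log₁₀([out]/[in]) = E·z/(61.7) = -89.6 × 1 / 61.7 = -1.4522
[out]/[in] = 10^(-1.4522) = 0.0353

0.0353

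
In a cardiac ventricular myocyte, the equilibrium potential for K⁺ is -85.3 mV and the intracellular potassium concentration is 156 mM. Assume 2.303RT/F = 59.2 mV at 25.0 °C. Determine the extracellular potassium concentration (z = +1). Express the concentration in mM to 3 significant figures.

5.65 mM

Nernst: E = (59.2/1) · log₁₀([out]/[in]), so log₁₀([out]/[in]) = -85.3 × 1 / 59.2 = -1.4409.
[out]/[in] = 10^(-1.4409) = 0.03623.
[out] = 0.03623 × 156 = 5.653 mM.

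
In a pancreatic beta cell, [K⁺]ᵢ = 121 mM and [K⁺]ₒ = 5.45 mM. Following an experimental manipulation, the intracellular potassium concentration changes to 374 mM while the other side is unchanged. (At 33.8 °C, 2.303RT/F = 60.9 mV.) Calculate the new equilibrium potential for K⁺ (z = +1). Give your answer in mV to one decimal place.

-111.8 mV

After the shift: [K⁺]_out = 5.45, [K⁺]_in = 374 mM.
E_new = (60.9/1)·log₁₀(5.45/374) = 60.90 · (-1.8365) = -111.84 mV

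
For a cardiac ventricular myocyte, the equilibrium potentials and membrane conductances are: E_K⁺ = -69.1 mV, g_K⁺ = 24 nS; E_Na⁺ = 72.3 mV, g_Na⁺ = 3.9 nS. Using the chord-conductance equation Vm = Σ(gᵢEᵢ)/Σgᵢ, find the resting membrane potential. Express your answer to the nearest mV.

-49 mV

Σ gᵢEᵢ = 24·(-69.1) + 3.9·(72.3) = -1376.43
Σ gᵢ = 24 + 3.9 = 27.9
Vm = -1376.43 / 27.9 = -49.33 mV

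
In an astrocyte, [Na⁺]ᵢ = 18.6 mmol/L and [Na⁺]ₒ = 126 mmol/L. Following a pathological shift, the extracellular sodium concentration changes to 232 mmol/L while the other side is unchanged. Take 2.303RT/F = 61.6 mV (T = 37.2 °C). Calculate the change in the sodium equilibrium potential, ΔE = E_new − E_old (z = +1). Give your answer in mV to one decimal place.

E_old = (61.6/1)·log₁₀(126/18.6) = 51.18 mV
E_new = (61.6/1)·log₁₀(232/18.6) = 67.51 mV
ΔE = 67.51 − (51.18) = 16.33 mV

16.3 mV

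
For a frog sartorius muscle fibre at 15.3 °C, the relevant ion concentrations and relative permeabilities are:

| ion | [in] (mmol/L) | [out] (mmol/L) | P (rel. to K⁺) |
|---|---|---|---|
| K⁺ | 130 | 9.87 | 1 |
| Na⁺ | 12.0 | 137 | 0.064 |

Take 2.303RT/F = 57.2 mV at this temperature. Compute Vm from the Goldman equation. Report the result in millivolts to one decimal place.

Vm = 57.2 · log₁₀[(Σ P·[cation]ₒ + Σ P·[anion]ᵢ) / (Σ P·[cation]ᵢ + Σ P·[anion]ₒ)]
Numerator = 1×9.87 + 0.064×137 = 18.64
Denominator = 1×130 + 0.064×12.0 = 130.8
Vm = 57.2 · log₁₀(0.14253) = 57.2 × (-0.8461) = -48.40 mV

-48.4 mV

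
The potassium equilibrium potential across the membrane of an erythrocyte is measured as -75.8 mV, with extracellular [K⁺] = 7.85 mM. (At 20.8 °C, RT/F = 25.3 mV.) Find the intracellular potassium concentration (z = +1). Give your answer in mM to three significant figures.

157 mM

Nernst: E = (25.3/1) · ln([out]/[in]), so ln([out]/[in]) = -75.8 × 1 / 25.3 = -2.9960.
[out]/[in] = e^(-2.9960) = 0.04998.
[in] = 7.85 / 0.04998 = 157 mM.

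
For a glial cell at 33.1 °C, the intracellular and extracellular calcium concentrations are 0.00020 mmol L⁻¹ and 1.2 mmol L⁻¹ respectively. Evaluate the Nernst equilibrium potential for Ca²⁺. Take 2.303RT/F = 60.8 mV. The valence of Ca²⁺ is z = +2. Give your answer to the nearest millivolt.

115 mV

E = (60.8/z) · log₁₀([Ca²⁺]_out/[Ca²⁺]_in) with z = +2.
= (60.8/2) · log₁₀(1.2/0.00020) = 30.40 · log₁₀(6000)
= 30.40 · (3.7782) = 114.86 mV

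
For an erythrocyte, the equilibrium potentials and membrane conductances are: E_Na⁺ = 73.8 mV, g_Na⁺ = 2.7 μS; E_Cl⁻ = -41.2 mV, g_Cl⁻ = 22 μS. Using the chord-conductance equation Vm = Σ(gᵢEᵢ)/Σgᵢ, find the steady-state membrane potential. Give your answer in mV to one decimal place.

Σ gᵢEᵢ = 2.7·(73.8) + 22·(-41.2) = -707.14
Σ gᵢ = 2.7 + 22 = 24.7
Vm = -707.14 / 24.7 = -28.63 mV

-28.6 mV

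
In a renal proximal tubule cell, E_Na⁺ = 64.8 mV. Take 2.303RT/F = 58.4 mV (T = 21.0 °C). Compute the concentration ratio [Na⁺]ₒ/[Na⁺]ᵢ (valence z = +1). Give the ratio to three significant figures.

log₁₀([out]/[in]) = E·z/(58.4) = 64.8 × 1 / 58.4 = 1.1096
[out]/[in] = 10^(1.1096) = 12.87

12.9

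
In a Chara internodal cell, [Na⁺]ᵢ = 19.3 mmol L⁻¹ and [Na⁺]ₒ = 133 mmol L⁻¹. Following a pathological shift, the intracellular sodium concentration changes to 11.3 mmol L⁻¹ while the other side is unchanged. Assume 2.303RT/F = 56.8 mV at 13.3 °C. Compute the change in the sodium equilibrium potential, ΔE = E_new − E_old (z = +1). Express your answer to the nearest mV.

E_old = (56.8/1)·log₁₀(133/19.3) = 47.62 mV
E_new = (56.8/1)·log₁₀(133/11.3) = 60.82 mV
ΔE = 60.82 − (47.62) = 13.20 mV

13 mV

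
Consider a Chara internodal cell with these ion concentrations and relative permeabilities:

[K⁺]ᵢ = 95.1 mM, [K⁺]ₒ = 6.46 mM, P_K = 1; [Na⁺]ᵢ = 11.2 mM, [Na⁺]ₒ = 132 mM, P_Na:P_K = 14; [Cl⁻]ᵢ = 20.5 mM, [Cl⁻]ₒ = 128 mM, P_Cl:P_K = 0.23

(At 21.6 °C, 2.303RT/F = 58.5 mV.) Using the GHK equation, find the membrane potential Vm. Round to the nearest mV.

48 mV

Vm = 58.5 · log₁₀[(Σ P·[cation]ₒ + Σ P·[anion]ᵢ) / (Σ P·[cation]ᵢ + Σ P·[anion]ₒ)]
Numerator = 1×6.46 + 14×132 + 0.23×20.5 = 1859
Denominator = 1×95.1 + 14×11.2 + 0.23×128 = 281.3
Vm = 58.5 · log₁₀(6.6083) = 58.5 × (0.8201) = 47.98 mV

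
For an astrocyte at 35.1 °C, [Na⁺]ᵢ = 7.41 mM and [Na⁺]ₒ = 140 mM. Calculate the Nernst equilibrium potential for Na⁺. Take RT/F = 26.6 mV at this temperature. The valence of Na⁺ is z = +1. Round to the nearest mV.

78 mV

E = (26.6/z) · ln([Na⁺]_out/[Na⁺]_in) with z = +1.
= (26.6/1) · ln(140/7.41) = 26.60 · ln(18.89)
= 26.60 · (2.9388) = 78.17 mV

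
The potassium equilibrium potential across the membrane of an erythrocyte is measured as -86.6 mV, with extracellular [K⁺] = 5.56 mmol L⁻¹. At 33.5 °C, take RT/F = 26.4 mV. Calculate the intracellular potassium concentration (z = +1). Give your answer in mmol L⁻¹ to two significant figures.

Nernst: E = (26.4/1) · ln([out]/[in]), so ln([out]/[in]) = -86.6 × 1 / 26.4 = -3.2803.
[out]/[in] = e^(-3.2803) = 0.03762.
[in] = 5.56 / 0.03762 = 147.8 mmol L⁻¹.

150 mmol L⁻¹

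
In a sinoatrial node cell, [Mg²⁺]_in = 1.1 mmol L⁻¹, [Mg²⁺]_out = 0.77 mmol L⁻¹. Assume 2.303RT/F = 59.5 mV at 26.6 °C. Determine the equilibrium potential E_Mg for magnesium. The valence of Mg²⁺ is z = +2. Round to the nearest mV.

-5 mV

E = (59.5/z) · log₁₀([Mg²⁺]_out/[Mg²⁺]_in) with z = +2.
= (59.5/2) · log₁₀(0.77/1.1) = 29.75 · log₁₀(0.7)
= 29.75 · (-0.1549) = -4.61 mV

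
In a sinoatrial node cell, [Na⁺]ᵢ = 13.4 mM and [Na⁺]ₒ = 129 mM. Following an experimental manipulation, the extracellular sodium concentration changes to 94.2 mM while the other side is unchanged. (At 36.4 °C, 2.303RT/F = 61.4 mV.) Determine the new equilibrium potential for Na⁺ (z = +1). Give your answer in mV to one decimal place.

52.0 mV

After the shift: [Na⁺]_out = 94.2, [Na⁺]_in = 13.4 mM.
E_new = (61.4/1)·log₁₀(94.2/13.4) = 61.40 · (0.8469) = 52.00 mV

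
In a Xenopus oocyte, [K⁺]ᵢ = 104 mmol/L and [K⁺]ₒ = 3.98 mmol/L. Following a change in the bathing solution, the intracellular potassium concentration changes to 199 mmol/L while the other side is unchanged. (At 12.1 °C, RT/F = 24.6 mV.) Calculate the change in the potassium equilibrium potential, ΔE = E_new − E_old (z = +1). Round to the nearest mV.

E_old = (24.6/1)·ln(3.98/104) = -80.27 mV
E_new = (24.6/1)·ln(3.98/199) = -96.24 mV
ΔE = -96.24 − (-80.27) = -15.96 mV

-16 mV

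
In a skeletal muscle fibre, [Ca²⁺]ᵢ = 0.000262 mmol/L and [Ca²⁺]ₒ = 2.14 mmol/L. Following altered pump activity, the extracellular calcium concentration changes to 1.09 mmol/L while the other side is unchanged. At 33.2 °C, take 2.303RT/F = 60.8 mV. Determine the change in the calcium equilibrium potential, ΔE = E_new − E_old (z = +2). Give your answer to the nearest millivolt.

-9 mV

E_old = (60.8/2)·log₁₀(2.14/0.000262) = 118.93 mV
E_new = (60.8/2)·log₁₀(1.09/0.000262) = 110.02 mV
ΔE = 110.02 − (118.93) = -8.91 mV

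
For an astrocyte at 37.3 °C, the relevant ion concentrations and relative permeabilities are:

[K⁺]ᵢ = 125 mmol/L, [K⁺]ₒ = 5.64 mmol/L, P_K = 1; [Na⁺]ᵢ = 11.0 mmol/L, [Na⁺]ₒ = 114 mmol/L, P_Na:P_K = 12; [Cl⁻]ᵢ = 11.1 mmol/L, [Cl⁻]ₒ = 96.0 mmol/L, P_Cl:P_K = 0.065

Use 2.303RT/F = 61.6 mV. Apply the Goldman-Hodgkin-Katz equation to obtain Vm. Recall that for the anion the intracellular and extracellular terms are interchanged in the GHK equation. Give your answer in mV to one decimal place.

44.2 mV

Vm = 61.6 · log₁₀[(Σ P·[cation]ₒ + Σ P·[anion]ᵢ) / (Σ P·[cation]ᵢ + Σ P·[anion]ₒ)]
Numerator = 1×5.64 + 12×114 + 0.065×11.1 = 1374
Denominator = 1×125 + 12×11.0 + 0.065×96.0 = 263.2
Vm = 61.6 · log₁₀(5.2209) = 61.6 × (0.7177) = 44.21 mV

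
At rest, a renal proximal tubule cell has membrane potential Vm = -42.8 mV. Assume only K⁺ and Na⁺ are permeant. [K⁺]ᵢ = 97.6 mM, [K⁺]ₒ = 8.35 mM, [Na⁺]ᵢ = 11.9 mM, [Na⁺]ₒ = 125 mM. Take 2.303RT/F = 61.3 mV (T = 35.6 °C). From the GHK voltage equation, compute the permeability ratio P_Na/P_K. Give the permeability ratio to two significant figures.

0.091

Let α = P_Na/P_K. GHK: Vm = 61.3·log₁₀[(Kₒ + α·Naₒ)/(Kᵢ + α·Naᵢ)].
10^(Vm/61.3) = 10^(-42.8/61.3) = 0.20035
So 0.20035·(Kᵢ + α·Naᵢ) = Kₒ + α·Naₒ → α = (0.20035·97.6 − 8.35) / (125.0 − 0.20035·11.9)
α = (19.55 − 8.35) / (125.0 − 2.384) = 11.2/122.6 = 0.09138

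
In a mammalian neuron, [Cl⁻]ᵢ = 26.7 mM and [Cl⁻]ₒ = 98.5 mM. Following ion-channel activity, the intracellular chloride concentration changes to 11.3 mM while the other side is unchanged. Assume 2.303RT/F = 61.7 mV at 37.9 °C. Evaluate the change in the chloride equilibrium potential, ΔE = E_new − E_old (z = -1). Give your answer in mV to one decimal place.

-23.0 mV

E_old = (61.7/-1)·log₁₀(98.5/26.7) = -34.98 mV
E_new = (61.7/-1)·log₁₀(98.5/11.3) = -58.02 mV
ΔE = -58.02 − (-34.98) = -23.04 mV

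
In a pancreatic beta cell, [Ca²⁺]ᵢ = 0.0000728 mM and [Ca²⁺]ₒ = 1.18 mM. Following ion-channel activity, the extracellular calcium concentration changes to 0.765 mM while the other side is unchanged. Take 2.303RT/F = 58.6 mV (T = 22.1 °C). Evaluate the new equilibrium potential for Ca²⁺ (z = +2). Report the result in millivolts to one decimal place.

117.8 mV

After the shift: [Ca²⁺]_out = 0.765, [Ca²⁺]_in = 0.0000728 mM.
E_new = (58.6/2)·log₁₀(0.765/0.0000728) = 29.30 · (4.0215) = 117.83 mV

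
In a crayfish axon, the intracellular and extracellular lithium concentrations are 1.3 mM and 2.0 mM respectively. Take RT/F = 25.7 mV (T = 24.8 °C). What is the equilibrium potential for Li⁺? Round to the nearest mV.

11 mV

E = (25.7/z) · ln([Li⁺]_out/[Li⁺]_in) with z = +1.
= (25.7/1) · ln(2.0/1.3) = 25.70 · ln(1.538)
= 25.70 · (0.4308) = 11.07 mV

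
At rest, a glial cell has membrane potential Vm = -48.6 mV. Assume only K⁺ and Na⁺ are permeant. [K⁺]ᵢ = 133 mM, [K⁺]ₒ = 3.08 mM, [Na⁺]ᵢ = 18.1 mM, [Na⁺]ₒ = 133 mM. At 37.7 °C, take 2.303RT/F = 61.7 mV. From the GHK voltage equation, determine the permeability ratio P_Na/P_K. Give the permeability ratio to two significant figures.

Let α = P_Na/P_K. GHK: Vm = 61.7·log₁₀[(Kₒ + α·Naₒ)/(Kᵢ + α·Naᵢ)].
10^(Vm/61.7) = 10^(-48.6/61.7) = 0.16305
So 0.16305·(Kᵢ + α·Naᵢ) = Kₒ + α·Naₒ → α = (0.16305·133.0 − 3.08) / (133.0 − 0.16305·18.1)
α = (21.69 − 3.08) / (133.0 − 2.951) = 18.61/130 = 0.1431

0.14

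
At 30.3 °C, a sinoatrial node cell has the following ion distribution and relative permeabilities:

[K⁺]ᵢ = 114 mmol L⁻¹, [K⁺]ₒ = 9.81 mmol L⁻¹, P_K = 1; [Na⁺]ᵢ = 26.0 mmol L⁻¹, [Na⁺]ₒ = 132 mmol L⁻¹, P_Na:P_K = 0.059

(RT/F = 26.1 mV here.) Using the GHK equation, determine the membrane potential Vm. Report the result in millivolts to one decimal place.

Vm = 26.1 · ln[(Σ P·[cation]ₒ + Σ P·[anion]ᵢ) / (Σ P·[cation]ᵢ + Σ P·[anion]ₒ)]
Numerator = 1×9.81 + 0.059×132 = 17.6
Denominator = 1×114 + 0.059×26.0 = 115.5
Vm = 26.1 · ln(0.15232) = 26.1 × (-1.8818) = -49.11 mV

-49.1 mV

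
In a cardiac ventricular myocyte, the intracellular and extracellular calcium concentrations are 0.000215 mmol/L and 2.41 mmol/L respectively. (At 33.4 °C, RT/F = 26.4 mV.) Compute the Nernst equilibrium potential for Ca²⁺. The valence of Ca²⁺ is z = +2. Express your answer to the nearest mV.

E = (26.4/z) · ln([Ca²⁺]_out/[Ca²⁺]_in) with z = +2.
= (26.4/2) · ln(2.41/0.000215) = 13.20 · ln(1.121e+04)
= 13.20 · (9.3245) = 123.08 mV

123 mV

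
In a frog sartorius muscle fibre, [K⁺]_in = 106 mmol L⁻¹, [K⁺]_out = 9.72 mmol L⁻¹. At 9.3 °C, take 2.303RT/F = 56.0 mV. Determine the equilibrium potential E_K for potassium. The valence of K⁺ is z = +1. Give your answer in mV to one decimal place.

E = (56.0/z) · log₁₀([K⁺]_out/[K⁺]_in) with z = +1.
= (56.0/1) · log₁₀(9.72/106) = 56.00 · log₁₀(0.0917)
= 56.00 · (-1.0376) = -58.11 mV

-58.1 mV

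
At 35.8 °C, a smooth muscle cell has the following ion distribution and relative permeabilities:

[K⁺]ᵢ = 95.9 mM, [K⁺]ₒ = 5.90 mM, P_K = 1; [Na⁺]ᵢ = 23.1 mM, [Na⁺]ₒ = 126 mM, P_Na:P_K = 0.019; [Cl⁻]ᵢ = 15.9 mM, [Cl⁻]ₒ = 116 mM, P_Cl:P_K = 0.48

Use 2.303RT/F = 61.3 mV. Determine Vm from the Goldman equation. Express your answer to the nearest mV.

-60 mV

Vm = 61.3 · log₁₀[(Σ P·[cation]ₒ + Σ P·[anion]ᵢ) / (Σ P·[cation]ᵢ + Σ P·[anion]ₒ)]
Numerator = 1×5.90 + 0.019×126 + 0.48×15.9 = 15.93
Denominator = 1×95.9 + 0.019×23.1 + 0.48×116 = 152
Vm = 61.3 · log₁₀(0.10476) = 61.3 × (-0.9798) = -60.06 mV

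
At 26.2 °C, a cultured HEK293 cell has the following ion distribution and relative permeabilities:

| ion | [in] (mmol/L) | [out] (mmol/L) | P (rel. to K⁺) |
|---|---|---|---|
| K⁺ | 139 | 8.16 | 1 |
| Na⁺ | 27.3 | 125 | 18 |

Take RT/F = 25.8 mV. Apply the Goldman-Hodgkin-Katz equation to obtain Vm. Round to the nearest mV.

33 mV

Vm = 25.8 · ln[(Σ P·[cation]ₒ + Σ P·[anion]ᵢ) / (Σ P·[cation]ᵢ + Σ P·[anion]ₒ)]
Numerator = 1×8.16 + 18×125 = 2258
Denominator = 1×139 + 18×27.3 = 630.4
Vm = 25.8 · ln(3.5821) = 25.8 × (1.2760) = 32.92 mV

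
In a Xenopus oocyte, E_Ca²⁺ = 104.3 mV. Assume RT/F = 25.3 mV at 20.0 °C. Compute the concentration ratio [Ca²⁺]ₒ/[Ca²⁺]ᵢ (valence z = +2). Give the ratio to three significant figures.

3810

ln([out]/[in]) = E·z/(25.3) = 104.3 × 2 / 25.3 = 8.2451
[out]/[in] = e^(8.2451) = 3809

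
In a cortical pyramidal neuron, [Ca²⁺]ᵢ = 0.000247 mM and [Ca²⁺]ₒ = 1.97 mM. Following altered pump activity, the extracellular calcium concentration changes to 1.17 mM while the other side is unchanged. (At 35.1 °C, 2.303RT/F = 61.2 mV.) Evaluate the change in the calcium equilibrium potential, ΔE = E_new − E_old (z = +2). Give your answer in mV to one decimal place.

E_old = (61.2/2)·log₁₀(1.97/0.000247) = 119.39 mV
E_new = (61.2/2)·log₁₀(1.17/0.000247) = 112.47 mV
ΔE = 112.47 − (119.39) = -6.92 mV

-6.9 mV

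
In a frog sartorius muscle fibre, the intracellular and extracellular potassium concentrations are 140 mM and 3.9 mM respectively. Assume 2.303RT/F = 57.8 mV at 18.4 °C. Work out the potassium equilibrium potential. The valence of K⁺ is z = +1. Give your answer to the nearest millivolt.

-90 mV

E = (57.8/z) · log₁₀([K⁺]_out/[K⁺]_in) with z = +1.
= (57.8/1) · log₁₀(3.9/140) = 57.80 · log₁₀(0.02786)
= 57.80 · (-1.5551) = -89.88 mV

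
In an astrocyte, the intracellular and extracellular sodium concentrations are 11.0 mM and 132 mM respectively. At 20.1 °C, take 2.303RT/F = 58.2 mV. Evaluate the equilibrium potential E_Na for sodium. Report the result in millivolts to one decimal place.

E = (58.2/z) · log₁₀([Na⁺]_out/[Na⁺]_in) with z = +1.
= (58.2/1) · log₁₀(132/11.0) = 58.20 · log₁₀(12)
= 58.20 · (1.0792) = 62.81 mV

62.8 mV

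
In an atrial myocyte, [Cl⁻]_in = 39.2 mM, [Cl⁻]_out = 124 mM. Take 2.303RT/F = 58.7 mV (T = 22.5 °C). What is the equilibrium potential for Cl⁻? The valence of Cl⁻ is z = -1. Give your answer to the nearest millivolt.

E = (58.7/z) · log₁₀([Cl⁻]_out/[Cl⁻]_in) with z = -1.
For an anion, dividing by z = -1 reverses the sign.
= (58.7/-1) · log₁₀(124/39.2) = -58.70 · log₁₀(3.163)
= -58.70 · (0.5001) = -29.36 mV

-29 mV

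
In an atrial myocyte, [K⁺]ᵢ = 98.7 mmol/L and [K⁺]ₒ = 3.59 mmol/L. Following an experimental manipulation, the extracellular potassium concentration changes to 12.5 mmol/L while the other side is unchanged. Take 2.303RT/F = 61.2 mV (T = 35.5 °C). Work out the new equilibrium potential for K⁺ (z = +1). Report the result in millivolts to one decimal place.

-54.9 mV

After the shift: [K⁺]_out = 12.5, [K⁺]_in = 98.7 mmol/L.
E_new = (61.2/1)·log₁₀(12.5/98.7) = 61.20 · (-0.8974) = -54.92 mV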